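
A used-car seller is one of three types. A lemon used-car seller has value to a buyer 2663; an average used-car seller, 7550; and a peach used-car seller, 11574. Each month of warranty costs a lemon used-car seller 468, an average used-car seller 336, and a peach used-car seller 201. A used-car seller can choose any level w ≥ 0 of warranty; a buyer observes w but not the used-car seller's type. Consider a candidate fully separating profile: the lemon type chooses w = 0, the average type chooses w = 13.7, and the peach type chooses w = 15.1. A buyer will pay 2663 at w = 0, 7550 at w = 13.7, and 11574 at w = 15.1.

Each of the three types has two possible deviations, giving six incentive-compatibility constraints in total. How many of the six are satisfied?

4

Lemon (own payoff 2663): to w=13.7 gives 7550 − 468×13.7 = 1138.4 → no gain ✓; to w=15.1 gives 11574 − 468×15.1 = 4507.2 → profitable ✗.
Average (own payoff 7550 − 336×13.7 = 2946.8): to w=0 gives 2663 → no gain ✓; to w=15.1 gives 11574 − 336×15.1 = 6500.4 → profitable ✗.
Peach (own payoff 11574 − 201×15.1 = 8538.9): to w=0 gives 2663 → no gain ✓; to w=13.7 gives 7550 − 201×13.7 = 4796.3 → no gain ✓.
4 of the 6 constraints hold; not an equilibrium.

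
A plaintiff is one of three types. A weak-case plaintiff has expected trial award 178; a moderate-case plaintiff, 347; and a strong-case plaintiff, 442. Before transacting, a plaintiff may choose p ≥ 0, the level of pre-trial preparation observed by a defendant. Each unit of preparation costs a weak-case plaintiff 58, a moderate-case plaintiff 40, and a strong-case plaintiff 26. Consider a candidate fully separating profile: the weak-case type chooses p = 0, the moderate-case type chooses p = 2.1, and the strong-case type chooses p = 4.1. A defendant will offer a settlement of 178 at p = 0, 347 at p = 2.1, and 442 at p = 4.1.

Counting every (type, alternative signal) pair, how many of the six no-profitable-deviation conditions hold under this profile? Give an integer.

3

Moderate-case (own payoff 347 − 40×2.1 = 263): to p=0 gives 178 → no gain ✓; to p=4.1 gives 442 − 40×4.1 = 278 → profitable ✗.
Weak-case (own payoff 178): to p=2.1 gives 347 − 58×2.1 = 225.2 → profitable ✗; to p=4.1 gives 442 − 58×4.1 = 204.2 → profitable ✗.
Strong-case (own payoff 442 − 26×4.1 = 335.4): to p=0 gives 178 → no gain ✓; to p=2.1 gives 347 − 26×2.1 = 292.4 → no gain ✓.
3 of the 6 constraints hold; not an equilibrium.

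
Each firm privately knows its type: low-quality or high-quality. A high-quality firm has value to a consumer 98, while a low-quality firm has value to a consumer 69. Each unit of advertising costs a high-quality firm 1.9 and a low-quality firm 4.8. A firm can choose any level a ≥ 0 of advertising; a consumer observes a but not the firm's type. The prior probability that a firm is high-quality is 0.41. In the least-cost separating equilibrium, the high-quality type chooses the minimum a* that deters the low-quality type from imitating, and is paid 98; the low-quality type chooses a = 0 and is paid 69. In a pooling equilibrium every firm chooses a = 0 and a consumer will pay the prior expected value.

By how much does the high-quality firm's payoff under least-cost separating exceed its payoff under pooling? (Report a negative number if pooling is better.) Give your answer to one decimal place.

Least-cost separating signal: a* solves 69 = 98 − 4.8·a*, so a* = (98 − 69)/4.8 ≈ 6.0417.
High-quality type's separating payoff: 98 − 1.9 × a* = 98 − 1.9 × (98 − 69)/4.8 = 98 − 55.1/4.8 ≈ 86.521.
Pooling payoff: 0.41 × 98 + 0.59 × 69 = 80.89.
Difference: 86.521 − 80.89 = 5.631, i.e. 5.6 to one decimal place.
The high-quality type prefers to separate.

5.6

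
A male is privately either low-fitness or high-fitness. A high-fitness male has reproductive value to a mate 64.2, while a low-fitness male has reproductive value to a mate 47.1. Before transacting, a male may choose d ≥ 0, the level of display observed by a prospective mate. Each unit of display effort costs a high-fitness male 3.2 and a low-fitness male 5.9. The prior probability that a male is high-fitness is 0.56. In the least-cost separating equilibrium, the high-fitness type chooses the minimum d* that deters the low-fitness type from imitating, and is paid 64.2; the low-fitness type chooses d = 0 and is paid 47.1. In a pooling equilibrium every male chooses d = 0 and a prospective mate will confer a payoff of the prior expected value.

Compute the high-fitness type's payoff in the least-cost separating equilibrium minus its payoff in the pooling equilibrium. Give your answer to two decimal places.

Least-cost separating signal: d* solves 47.1 = 64.2 − 5.9·d*, so d* = (64.2 − 47.1)/5.9 ≈ 2.8983.
High-fitness type's separating payoff: 64.2 − 3.2 × d* = 64.2 − 3.2 × (64.2 − 47.1)/5.9 = 64.2 − 54.72/5.9 ≈ 54.9254.
Pooling payoff: 0.56 × 64.2 + 0.44 × 47.1 = 56.676.
Difference: 54.9254 − 56.676 = -1.7506, i.e. -1.75 to two decimal places.
The high-fitness type would prefer the pooling outcome.

-1.75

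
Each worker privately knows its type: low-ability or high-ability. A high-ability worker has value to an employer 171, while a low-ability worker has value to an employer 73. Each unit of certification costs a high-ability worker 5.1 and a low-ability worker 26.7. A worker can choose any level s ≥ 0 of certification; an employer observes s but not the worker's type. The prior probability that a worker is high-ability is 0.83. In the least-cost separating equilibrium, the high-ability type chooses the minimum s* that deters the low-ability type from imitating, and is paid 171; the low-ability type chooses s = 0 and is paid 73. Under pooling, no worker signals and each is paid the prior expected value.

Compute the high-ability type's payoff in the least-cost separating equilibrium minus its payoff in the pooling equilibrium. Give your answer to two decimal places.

-2.06

Least-cost separating signal: s* solves 73 = 171 − 26.7·s*, so s* = (171 − 73)/26.7 ≈ 3.6704.
High-ability type's separating payoff: 171 − 5.1 × s* = 171 − 5.1 × (171 − 73)/26.7 = 171 − 499.8/26.7 ≈ 152.2809.
Pooling payoff: 0.83 × 171 + 0.17 × 73 = 154.34.
Difference: 152.2809 − 154.34 = -2.0591, i.e. -2.06 to two decimal places.
The high-ability type would prefer the pooling outcome.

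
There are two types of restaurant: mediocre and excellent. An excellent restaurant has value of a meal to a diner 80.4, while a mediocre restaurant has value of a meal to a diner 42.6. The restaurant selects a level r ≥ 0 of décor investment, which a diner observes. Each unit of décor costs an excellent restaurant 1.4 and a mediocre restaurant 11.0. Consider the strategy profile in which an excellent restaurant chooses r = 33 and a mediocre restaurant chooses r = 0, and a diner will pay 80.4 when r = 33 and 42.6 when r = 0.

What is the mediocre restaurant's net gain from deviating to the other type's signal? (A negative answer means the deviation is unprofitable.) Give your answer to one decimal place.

-325.2

Playing r = 0 the mediocre restaurant receives 42.6.
Deviating to r = 33 brings payment 80.4 at cost 11.0 × 33 = 363, netting -282.6.
Gain from deviating: -282.6 − 42.6 = -325.2.
The gain is negative, so the mediocre type's incentive-compatibility constraint is satisfied.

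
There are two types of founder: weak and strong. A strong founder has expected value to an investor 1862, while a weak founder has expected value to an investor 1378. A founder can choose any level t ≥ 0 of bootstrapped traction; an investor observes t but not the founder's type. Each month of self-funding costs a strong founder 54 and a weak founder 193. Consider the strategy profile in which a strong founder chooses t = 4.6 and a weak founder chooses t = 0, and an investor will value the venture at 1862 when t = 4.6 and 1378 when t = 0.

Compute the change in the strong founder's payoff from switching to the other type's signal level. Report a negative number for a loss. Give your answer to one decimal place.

-235.6

Playing t = 4.6 the strong founder receives 1862 − 54 × 4.6 = 1613.6.
Deviating to t = 0 yields 1378 instead.
Gain from deviating: 1378 − 1613.6 = -235.6.
The gain is negative, so the strong type's incentive-compatibility constraint is satisfied.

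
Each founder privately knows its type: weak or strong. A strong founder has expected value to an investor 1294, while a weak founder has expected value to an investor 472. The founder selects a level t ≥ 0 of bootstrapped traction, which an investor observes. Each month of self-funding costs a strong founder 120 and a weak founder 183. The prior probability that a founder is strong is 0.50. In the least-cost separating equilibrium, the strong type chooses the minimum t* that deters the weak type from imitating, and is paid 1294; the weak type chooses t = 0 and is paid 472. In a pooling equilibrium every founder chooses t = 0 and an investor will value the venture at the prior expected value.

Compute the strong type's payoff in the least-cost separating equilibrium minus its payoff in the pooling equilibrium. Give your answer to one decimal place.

Least-cost separating signal: t* solves 472 = 1294 − 183·t*, so t* = (1294 − 472)/183 ≈ 4.4918.
Strong type's separating payoff: 1294 − 120 × t* = 1294 − 120 × (1294 − 472)/183 = 1294 − 98640/183 ≈ 754.984.
Pooling payoff: 0.50 × 1294 + 0.50 × 472 = 883.
Difference: 754.984 − 883 = -128.016, i.e. -128.0 to one decimal place.
The strong type would prefer the pooling outcome.

-128.0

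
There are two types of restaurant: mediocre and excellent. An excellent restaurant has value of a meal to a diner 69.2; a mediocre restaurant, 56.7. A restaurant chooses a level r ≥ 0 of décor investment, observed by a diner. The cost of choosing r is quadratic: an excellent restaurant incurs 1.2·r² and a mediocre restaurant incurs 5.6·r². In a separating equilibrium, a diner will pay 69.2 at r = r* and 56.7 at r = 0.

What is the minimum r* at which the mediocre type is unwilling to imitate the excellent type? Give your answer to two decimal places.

1.49

The mediocre type at r = 0 receives 56.7; imitating at r* yields 69.2 − 5.6·r*².
Indifference: 56.7 = 69.2 − 5.6·r*², so r*² = (69.2 − 56.7) / 5.6 ≈ 2.2321.
r* = √2.2321 ≈ 1.49.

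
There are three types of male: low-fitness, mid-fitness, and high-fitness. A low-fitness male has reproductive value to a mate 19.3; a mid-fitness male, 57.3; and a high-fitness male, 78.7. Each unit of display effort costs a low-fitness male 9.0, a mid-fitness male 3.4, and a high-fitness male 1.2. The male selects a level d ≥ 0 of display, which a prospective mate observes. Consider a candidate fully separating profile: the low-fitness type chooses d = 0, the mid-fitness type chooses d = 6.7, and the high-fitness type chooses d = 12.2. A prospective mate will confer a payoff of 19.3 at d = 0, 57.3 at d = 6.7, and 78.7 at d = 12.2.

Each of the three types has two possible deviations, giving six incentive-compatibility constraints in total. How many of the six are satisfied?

5

Mid-fitness (own payoff 57.3 − 3.4×6.7 = 34.52): to d=0 gives 19.3 → no gain ✓; to d=12.2 gives 78.7 − 3.4×12.2 = 37.22 → profitable ✗.
High-fitness (own payoff 78.7 − 1.2×12.2 = 64.06): to d=0 gives 19.3 → no gain ✓; to d=6.7 gives 57.3 − 1.2×6.7 = 49.26 → no gain ✓.
Low-fitness (own payoff 19.3): to d=6.7 gives 57.3 − 9.0×6.7 = -3 → no gain ✓; to d=12.2 gives 78.7 − 9.0×12.2 = -31.1 → no gain ✓.
5 of the 6 constraints hold; not an equilibrium.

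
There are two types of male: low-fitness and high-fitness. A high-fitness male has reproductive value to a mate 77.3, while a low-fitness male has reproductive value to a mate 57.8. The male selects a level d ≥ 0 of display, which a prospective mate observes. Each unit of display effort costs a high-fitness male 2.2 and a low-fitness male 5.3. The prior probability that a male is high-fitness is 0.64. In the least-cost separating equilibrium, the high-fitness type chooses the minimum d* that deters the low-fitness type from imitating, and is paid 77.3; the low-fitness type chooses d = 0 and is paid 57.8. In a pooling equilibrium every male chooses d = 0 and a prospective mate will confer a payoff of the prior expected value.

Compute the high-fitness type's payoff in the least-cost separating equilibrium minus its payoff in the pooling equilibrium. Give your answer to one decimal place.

Least-cost separating signal: d* solves 57.8 = 77.3 − 5.3·d*, so d* = (77.3 − 57.8)/5.3 ≈ 3.6792.
High-fitness type's separating payoff: 77.3 − 2.2 × d* = 77.3 − 2.2 × (77.3 − 57.8)/5.3 = 77.3 − 42.9/5.3 ≈ 69.206.
Pooling payoff: 0.64 × 77.3 + 0.36 × 57.8 = 70.28.
Difference: 69.206 − 70.28 = -1.074, i.e. -1.1 to one decimal place.
The high-fitness type would prefer the pooling outcome.

-1.1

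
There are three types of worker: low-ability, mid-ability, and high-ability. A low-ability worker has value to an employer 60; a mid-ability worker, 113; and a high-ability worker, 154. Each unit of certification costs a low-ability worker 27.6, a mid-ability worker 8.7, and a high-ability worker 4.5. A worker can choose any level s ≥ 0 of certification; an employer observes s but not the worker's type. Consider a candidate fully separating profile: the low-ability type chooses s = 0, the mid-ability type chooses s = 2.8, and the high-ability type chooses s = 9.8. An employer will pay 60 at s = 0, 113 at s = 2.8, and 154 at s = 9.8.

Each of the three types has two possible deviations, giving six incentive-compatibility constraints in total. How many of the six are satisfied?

6

High-ability (own payoff 154 − 4.5×9.8 = 109.9): to s=0 gives 60 → no gain ✓; to s=2.8 gives 113 − 4.5×2.8 = 100.4 → no gain ✓.
Mid-ability (own payoff 113 − 8.7×2.8 = 88.64): to s=0 gives 60 → no gain ✓; to s=9.8 gives 154 − 8.7×9.8 = 68.74 → no gain ✓.
Low-ability (own payoff 60): to s=2.8 gives 113 − 27.6×2.8 = 35.72 → no gain ✓; to s=9.8 gives 154 − 27.6×9.8 = -116.48 → no gain ✓.
6 of the 6 constraints hold; this profile is a separating equilibrium.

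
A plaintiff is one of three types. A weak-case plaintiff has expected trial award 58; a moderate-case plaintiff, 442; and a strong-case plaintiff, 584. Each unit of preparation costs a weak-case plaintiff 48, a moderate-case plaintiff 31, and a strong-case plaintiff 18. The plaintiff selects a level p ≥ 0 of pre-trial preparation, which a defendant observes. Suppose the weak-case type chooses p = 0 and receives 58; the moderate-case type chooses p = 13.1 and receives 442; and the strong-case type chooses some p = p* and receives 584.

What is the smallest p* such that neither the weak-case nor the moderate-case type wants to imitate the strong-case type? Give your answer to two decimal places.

17.68

Weak-case type (on-path payoff 58) won't mimic when 58 ≥ 584 − 48·p*, i.e. p* ≥ 10.96.
Moderate-case type (on-path payoff 442 − 31×13.1 = 35.9) won't mimic when 35.9 ≥ 584 − 31·p*, i.e. p* ≥ 17.68.
Both must hold, so p* = max(10.96, 17.68) = 17.68. The moderate-case type's constraint binds.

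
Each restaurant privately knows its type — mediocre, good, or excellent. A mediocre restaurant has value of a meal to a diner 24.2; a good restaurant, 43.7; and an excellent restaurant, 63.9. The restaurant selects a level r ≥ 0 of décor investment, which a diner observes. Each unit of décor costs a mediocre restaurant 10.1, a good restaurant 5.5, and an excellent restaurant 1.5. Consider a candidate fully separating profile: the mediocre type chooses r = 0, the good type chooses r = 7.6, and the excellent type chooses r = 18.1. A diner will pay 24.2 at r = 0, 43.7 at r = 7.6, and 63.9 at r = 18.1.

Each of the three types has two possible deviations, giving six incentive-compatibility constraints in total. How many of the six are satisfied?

Good (own payoff 43.7 − 5.5×7.6 = 1.9): to r=0 gives 24.2 → profitable ✗; to r=18.1 gives 63.9 − 5.5×18.1 = -35.65 → no gain ✓.
Excellent (own payoff 63.9 − 1.5×18.1 = 36.75): to r=0 gives 24.2 → no gain ✓; to r=7.6 gives 43.7 − 1.5×7.6 = 32.3 → no gain ✓.
Mediocre (own payoff 24.2): to r=7.6 gives 43.7 − 10.1×7.6 = -33.06 → no gain ✓; to r=18.1 gives 63.9 − 10.1×18.1 = -118.91 → no gain ✓.
5 of the 6 constraints hold; not an equilibrium.

5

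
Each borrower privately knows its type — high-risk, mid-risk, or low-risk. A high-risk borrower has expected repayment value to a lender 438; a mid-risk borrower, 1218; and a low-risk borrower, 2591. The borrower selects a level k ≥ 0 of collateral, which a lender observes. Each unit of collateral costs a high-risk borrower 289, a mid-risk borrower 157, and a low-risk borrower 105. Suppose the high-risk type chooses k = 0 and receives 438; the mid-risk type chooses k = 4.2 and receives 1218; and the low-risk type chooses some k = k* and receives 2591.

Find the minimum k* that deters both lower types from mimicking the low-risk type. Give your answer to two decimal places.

Mid-risk type (on-path payoff 1218 − 157×4.2 = 558.6) won't mimic when 558.6 ≥ 2591 − 157·k*, i.e. k* ≥ 12.95.
High-risk type (on-path payoff 438) won't mimic when 438 ≥ 2591 − 289·k*, i.e. k* ≥ 7.45.
Both must hold, so k* = max(7.45, 12.95) = 12.95. The mid-risk type's constraint binds.

12.95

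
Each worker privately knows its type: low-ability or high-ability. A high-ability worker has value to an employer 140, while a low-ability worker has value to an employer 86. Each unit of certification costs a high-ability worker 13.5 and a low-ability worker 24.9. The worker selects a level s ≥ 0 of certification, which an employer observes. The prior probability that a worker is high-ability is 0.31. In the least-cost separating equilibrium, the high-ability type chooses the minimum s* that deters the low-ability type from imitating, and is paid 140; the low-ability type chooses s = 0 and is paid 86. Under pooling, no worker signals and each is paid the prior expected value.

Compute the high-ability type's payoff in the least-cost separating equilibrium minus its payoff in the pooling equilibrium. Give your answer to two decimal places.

7.98

Least-cost separating signal: s* solves 86 = 140 − 24.9·s*, so s* = (140 − 86)/24.9 ≈ 2.1687.
High-ability type's separating payoff: 140 − 13.5 × s* = 140 − 13.5 × (140 − 86)/24.9 = 140 − 729/24.9 ≈ 110.7229.
Pooling payoff: 0.31 × 140 + 0.69 × 86 = 102.74.
Difference: 110.7229 − 102.74 = 7.9829, i.e. 7.98 to two decimal places.
The high-ability type prefers to separate.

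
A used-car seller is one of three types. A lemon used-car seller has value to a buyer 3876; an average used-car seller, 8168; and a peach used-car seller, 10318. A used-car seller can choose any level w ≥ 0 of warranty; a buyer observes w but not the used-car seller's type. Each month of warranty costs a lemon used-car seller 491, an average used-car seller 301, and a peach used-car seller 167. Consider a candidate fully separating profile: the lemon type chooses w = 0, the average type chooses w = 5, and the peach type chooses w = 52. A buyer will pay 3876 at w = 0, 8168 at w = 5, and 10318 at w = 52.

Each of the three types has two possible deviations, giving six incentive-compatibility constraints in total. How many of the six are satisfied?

3

Average (own payoff 8168 − 301×5 = 6663): to w=0 gives 3876 → no gain ✓; to w=52 gives 10318 − 301×52 = -5334 → no gain ✓.
Lemon (own payoff 3876): to w=5 gives 8168 − 491×5 = 5713 → profitable ✗; to w=52 gives 10318 − 491×52 = -15214 → no gain ✓.
Peach (own payoff 10318 − 167×52 = 1634): to w=0 gives 3876 → profitable ✗; to w=5 gives 8168 − 167×5 = 7333 → profitable ✗.
3 of the 6 constraints hold; not an equilibrium.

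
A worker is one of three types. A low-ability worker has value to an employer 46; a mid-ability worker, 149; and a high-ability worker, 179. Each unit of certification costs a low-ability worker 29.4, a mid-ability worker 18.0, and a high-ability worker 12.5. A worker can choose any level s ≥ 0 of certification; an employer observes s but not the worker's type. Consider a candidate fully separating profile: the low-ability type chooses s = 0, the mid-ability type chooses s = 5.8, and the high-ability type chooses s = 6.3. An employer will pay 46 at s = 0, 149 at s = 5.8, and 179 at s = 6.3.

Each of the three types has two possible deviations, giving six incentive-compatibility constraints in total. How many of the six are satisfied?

4

High-ability (own payoff 179 − 12.5×6.3 = 100.25): to s=0 gives 46 → no gain ✓; to s=5.8 gives 149 − 12.5×5.8 = 76.5 → no gain ✓.
Mid-ability (own payoff 149 − 18.0×5.8 = 44.6): to s=0 gives 46 → profitable ✗; to s=6.3 gives 179 − 18.0×6.3 = 65.6 → profitable ✗.
Low-ability (own payoff 46): to s=5.8 gives 149 − 29.4×5.8 = -21.52 → no gain ✓; to s=6.3 gives 179 − 29.4×6.3 = -6.22 → no gain ✓.
4 of the 6 constraints hold; not an equilibrium.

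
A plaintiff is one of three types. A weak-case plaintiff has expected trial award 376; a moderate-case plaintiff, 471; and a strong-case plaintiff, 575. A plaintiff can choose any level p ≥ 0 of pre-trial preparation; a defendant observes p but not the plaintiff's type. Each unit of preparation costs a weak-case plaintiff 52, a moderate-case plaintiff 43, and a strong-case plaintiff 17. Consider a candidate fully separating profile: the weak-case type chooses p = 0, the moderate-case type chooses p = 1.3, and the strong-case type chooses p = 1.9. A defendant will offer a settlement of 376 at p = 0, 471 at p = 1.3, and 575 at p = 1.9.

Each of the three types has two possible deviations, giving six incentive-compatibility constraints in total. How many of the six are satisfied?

3

Weak-case (own payoff 376): to p=1.3 gives 471 − 52×1.3 = 403.4 → profitable ✗; to p=1.9 gives 575 − 52×1.9 = 476.2 → profitable ✗.
Strong-case (own payoff 575 − 17×1.9 = 542.7): to p=0 gives 376 → no gain ✓; to p=1.3 gives 471 − 17×1.3 = 448.9 → no gain ✓.
Moderate-case (own payoff 471 − 43×1.3 = 415.1): to p=0 gives 376 → no gain ✓; to p=1.9 gives 575 − 43×1.9 = 493.3 → profitable ✗.
3 of the 6 constraints hold; not an equilibrium.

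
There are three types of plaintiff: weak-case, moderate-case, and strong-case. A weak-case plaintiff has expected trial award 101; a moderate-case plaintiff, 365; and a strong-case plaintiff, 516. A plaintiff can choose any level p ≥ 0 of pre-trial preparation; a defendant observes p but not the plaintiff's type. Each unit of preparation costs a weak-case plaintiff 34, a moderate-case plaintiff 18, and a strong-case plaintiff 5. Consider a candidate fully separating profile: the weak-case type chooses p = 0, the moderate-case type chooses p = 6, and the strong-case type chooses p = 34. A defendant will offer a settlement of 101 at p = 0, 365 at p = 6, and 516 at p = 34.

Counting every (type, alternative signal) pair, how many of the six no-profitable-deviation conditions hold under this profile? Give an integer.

5

Strong-case (own payoff 516 − 5×34 = 346): to p=0 gives 101 → no gain ✓; to p=6 gives 365 − 5×6 = 335 → no gain ✓.
Moderate-case (own payoff 365 − 18×6 = 257): to p=0 gives 101 → no gain ✓; to p=34 gives 516 − 18×34 = -96 → no gain ✓.
Weak-case (own payoff 101): to p=6 gives 365 − 34×6 = 161 → profitable ✗; to p=34 gives 516 − 34×34 = -640 → no gain ✓.
5 of the 6 constraints hold; not an equilibrium.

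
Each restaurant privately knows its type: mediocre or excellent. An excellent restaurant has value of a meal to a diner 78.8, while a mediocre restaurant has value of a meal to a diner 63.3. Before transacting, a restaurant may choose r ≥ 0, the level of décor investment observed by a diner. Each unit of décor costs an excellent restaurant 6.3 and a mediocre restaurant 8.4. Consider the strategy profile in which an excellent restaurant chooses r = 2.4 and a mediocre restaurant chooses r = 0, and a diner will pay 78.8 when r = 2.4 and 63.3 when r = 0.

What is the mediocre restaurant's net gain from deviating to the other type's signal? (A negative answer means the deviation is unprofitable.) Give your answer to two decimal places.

Playing r = 0 the mediocre restaurant receives 63.3.
Deviating to r = 2.4 brings payment 78.8 at cost 8.4 × 2.4 = 20.16, netting 58.64.
Gain from deviating: 58.64 − 63.3 = -4.66.
The gain is negative, so the mediocre type's incentive-compatibility constraint is satisfied.

-4.66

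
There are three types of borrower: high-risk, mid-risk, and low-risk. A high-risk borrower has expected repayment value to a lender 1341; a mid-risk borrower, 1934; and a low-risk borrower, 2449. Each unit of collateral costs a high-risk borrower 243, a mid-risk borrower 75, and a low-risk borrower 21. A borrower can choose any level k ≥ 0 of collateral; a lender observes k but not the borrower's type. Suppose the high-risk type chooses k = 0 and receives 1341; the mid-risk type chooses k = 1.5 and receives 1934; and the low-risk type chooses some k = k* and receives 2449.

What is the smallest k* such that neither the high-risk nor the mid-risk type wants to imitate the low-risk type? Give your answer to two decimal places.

8.37

High-risk type (on-path payoff 1341) won't mimic when 1341 ≥ 2449 − 243·k*, i.e. k* ≥ 4.56.
Mid-risk type (on-path payoff 1934 − 75×1.5 = 1821.5) won't mimic when 1821.5 ≥ 2449 − 75·k*, i.e. k* ≥ 8.37.
Both must hold, so k* = max(4.56, 8.37) = 8.37. The mid-risk type's constraint binds.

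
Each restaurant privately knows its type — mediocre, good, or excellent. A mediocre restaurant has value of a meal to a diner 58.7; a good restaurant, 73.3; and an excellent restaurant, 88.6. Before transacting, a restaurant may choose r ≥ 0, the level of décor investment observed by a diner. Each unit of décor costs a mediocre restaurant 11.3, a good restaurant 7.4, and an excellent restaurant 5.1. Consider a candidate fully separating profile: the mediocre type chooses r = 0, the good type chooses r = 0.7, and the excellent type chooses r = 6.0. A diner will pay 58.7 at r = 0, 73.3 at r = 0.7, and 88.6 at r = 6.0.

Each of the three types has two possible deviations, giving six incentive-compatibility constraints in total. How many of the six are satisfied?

Good (own payoff 73.3 − 7.4×0.7 = 68.12): to r=0 gives 58.7 → no gain ✓; to r=6.0 gives 88.6 − 7.4×6.0 = 44.2 → no gain ✓.
Mediocre (own payoff 58.7): to r=0.7 gives 73.3 − 11.3×0.7 = 65.39 → profitable ✗; to r=6.0 gives 88.6 − 11.3×6.0 = 20.8 → no gain ✓.
Excellent (own payoff 88.6 − 5.1×6.0 = 58): to r=0 gives 58.7 → profitable ✗; to r=0.7 gives 73.3 − 5.1×0.7 = 69.73 → profitable ✗.
3 of the 6 constraints hold; not an equilibrium.

3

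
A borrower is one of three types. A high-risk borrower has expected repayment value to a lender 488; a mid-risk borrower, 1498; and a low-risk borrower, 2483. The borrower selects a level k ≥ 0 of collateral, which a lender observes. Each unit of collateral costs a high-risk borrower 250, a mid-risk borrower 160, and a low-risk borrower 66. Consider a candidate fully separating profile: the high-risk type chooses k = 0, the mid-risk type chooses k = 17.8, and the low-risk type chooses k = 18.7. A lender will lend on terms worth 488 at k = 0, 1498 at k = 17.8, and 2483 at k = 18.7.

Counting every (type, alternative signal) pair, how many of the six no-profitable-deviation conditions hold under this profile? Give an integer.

4

Low-risk (own payoff 2483 − 66×18.7 = 1248.8): to k=0 gives 488 → no gain ✓; to k=17.8 gives 1498 − 66×17.8 = 323.2 → no gain ✓.
Mid-risk (own payoff 1498 − 160×17.8 = -1350): to k=0 gives 488 → profitable ✗; to k=18.7 gives 2483 − 160×18.7 = -509 → profitable ✗.
High-risk (own payoff 488): to k=17.8 gives 1498 − 250×17.8 = -2952 → no gain ✓; to k=18.7 gives 2483 − 250×18.7 = -2192 → no gain ✓.
4 of the 6 constraints hold; not an equilibrium.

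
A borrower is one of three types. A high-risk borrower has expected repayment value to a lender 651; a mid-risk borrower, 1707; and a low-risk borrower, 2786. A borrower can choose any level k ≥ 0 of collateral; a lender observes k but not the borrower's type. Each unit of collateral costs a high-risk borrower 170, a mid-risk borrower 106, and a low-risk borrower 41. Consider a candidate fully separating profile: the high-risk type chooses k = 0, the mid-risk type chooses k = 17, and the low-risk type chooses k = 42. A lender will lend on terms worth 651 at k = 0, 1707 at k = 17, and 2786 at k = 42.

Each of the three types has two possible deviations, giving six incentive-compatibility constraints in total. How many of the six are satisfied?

Mid-risk (own payoff 1707 − 106×17 = -95): to k=0 gives 651 → profitable ✗; to k=42 gives 2786 − 106×42 = -1666 → no gain ✓.
Low-risk (own payoff 2786 − 41×42 = 1064): to k=0 gives 651 → no gain ✓; to k=17 gives 1707 − 41×17 = 1010 → no gain ✓.
High-risk (own payoff 651): to k=17 gives 1707 − 170×17 = -1183 → no gain ✓; to k=42 gives 2786 − 170×42 = -4354 → no gain ✓.
5 of the 6 constraints hold; not an equilibrium.

5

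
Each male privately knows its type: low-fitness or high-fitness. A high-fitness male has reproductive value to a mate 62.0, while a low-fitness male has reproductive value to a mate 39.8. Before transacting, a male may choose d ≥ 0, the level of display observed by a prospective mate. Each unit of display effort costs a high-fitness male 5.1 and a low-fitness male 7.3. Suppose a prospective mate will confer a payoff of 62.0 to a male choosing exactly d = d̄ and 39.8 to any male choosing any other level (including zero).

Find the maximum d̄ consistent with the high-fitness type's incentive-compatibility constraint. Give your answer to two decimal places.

4.35

Choosing d̄ yields the high-fitness type 62.0 − 5.1·d̄; choosing zero yields 39.8.
The high-fitness type is indifferent at 62.0 − 5.1·d̄ = 39.8, i.e. d̄ = (62.0 − 39.8) / 5.1 ≈ 4.35.
For any d̄ above 4.35 the high-fitness type would rather pool at zero, so separation collapses.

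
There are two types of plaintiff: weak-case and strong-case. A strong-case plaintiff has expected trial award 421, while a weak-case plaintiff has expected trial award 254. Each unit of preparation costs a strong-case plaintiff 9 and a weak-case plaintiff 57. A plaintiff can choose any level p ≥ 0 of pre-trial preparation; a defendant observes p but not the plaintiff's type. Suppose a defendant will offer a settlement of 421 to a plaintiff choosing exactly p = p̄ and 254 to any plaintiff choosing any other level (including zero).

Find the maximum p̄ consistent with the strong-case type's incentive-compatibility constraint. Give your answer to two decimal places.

18.56

Choosing p̄ yields the strong-case type 421 − 9·p̄; choosing zero yields 254.
The strong-case type is indifferent at 421 − 9·p̄ = 254, i.e. p̄ = (421 − 254) / 9 ≈ 18.56.
For any p̄ above 18.56 the strong-case type would rather pool at zero, so separation collapses.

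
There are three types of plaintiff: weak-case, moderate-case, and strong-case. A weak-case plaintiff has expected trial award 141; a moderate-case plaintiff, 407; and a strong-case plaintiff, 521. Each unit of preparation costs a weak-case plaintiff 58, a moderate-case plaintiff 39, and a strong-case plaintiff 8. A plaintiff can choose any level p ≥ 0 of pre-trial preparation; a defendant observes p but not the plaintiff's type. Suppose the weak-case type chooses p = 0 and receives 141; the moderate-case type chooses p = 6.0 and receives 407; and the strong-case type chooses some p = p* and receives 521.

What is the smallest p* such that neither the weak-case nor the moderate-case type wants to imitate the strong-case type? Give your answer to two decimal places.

8.92

Moderate-case type (on-path payoff 407 − 39×6.0 = 173) won't mimic when 173 ≥ 521 − 39·p*, i.e. p* ≥ 8.92.
Weak-case type (on-path payoff 141) won't mimic when 141 ≥ 521 − 58·p*, i.e. p* ≥ 6.55.
Both must hold, so p* = max(6.55, 8.92) = 8.92. The moderate-case type's constraint binds.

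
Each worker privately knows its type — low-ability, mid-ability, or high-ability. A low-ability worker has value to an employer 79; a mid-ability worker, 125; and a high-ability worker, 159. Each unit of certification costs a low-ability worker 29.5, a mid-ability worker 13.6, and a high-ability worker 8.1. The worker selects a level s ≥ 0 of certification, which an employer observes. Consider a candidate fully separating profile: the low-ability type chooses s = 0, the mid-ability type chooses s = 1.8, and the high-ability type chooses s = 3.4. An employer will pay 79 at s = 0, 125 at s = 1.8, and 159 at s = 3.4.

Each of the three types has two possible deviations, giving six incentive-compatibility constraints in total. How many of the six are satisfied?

Mid-ability (own payoff 125 − 13.6×1.8 = 100.52): to s=0 gives 79 → no gain ✓; to s=3.4 gives 159 − 13.6×3.4 = 112.76 → profitable ✗.
Low-ability (own payoff 79): to s=1.8 gives 125 − 29.5×1.8 = 71.9 → no gain ✓; to s=3.4 gives 159 − 29.5×3.4 = 58.7 → no gain ✓.
High-ability (own payoff 159 − 8.1×3.4 = 131.46): to s=0 gives 79 → no gain ✓; to s=1.8 gives 125 − 8.1×1.8 = 110.42 → no gain ✓.
5 of the 6 constraints hold; not an equilibrium.

5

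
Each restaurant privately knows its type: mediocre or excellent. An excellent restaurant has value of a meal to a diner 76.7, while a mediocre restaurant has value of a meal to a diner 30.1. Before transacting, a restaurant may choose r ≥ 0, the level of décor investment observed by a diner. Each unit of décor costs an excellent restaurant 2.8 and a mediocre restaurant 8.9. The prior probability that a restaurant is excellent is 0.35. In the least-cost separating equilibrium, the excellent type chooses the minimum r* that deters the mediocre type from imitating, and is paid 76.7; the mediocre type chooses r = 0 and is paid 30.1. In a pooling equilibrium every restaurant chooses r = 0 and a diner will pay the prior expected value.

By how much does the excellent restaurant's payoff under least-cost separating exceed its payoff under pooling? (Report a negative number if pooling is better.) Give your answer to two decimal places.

15.63

Least-cost separating signal: r* solves 30.1 = 76.7 − 8.9·r*, so r* = (76.7 − 30.1)/8.9 ≈ 5.2360.
Excellent type's separating payoff: 76.7 − 2.8 × r* = 76.7 − 2.8 × (76.7 − 30.1)/8.9 = 76.7 − 130.48/8.9 ≈ 62.0393.
Pooling payoff: 0.35 × 76.7 + 0.65 × 30.1 = 46.41.
Difference: 62.0393 − 46.41 = 15.6293, i.e. 15.63 to two decimal places.
The excellent type prefers to separate.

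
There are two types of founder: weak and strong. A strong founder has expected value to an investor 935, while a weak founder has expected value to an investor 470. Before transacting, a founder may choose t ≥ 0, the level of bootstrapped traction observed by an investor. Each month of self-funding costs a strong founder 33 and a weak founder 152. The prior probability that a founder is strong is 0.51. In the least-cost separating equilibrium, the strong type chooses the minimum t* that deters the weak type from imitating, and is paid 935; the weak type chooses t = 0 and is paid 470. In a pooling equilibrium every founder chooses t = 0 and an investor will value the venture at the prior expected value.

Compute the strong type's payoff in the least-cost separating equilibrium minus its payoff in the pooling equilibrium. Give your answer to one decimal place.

Least-cost separating signal: t* solves 470 = 935 − 152·t*, so t* = (935 − 470)/152 ≈ 3.0592.
Strong type's separating payoff: 935 − 33 × t* = 935 − 33 × (935 − 470)/152 = 935 − 15345/152 ≈ 834.046.
Pooling payoff: 0.51 × 935 + 0.49 × 470 = 707.15.
Difference: 834.046 − 707.15 = 126.896, i.e. 126.9 to one decimal place.
The strong type prefers to separate.

126.9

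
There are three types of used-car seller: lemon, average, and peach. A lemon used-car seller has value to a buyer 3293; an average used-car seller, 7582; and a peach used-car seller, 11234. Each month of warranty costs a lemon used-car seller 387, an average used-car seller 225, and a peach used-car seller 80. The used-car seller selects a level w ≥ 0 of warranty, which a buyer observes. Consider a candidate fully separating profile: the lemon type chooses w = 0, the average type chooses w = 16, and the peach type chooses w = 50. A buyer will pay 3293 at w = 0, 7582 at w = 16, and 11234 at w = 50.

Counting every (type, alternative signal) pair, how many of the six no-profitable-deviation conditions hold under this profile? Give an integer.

6

Average (own payoff 7582 − 225×16 = 3982): to w=0 gives 3293 → no gain ✓; to w=50 gives 11234 − 225×50 = -16 → no gain ✓.
Lemon (own payoff 3293): to w=16 gives 7582 − 387×16 = 1390 → no gain ✓; to w=50 gives 11234 − 387×50 = -8116 → no gain ✓.
Peach (own payoff 11234 − 80×50 = 7234): to w=0 gives 3293 → no gain ✓; to w=16 gives 7582 − 80×16 = 6302 → no gain ✓.
6 of the 6 constraints hold; this profile is a separating equilibrium.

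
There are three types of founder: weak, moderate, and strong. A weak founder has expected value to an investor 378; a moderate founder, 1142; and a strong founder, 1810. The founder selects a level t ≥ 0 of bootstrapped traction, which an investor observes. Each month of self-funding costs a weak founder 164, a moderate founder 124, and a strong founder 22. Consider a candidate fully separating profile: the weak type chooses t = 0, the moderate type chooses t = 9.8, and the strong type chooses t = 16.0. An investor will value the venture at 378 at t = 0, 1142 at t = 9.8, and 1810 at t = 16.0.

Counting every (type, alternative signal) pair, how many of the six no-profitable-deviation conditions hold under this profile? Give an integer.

5

Moderate (own payoff 1142 − 124×9.8 = -73.2): to t=0 gives 378 → profitable ✗; to t=16.0 gives 1810 − 124×16.0 = -174 → no gain ✓.
Strong (own payoff 1810 − 22×16.0 = 1458): to t=0 gives 378 → no gain ✓; to t=9.8 gives 1142 − 22×9.8 = 926.4 → no gain ✓.
Weak (own payoff 378): to t=9.8 gives 1142 − 164×9.8 = -465.2 → no gain ✓; to t=16.0 gives 1810 − 164×16.0 = -814 → no gain ✓.
5 of the 6 constraints hold; not an equilibrium.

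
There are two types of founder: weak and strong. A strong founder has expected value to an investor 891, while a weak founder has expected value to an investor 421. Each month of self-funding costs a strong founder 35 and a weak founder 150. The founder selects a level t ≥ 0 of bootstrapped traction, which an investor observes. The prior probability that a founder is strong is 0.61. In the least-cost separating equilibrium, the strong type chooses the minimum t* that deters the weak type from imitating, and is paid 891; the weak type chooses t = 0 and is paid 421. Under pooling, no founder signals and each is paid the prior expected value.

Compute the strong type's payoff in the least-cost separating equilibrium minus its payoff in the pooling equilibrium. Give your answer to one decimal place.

Least-cost separating signal: t* solves 421 = 891 − 150·t*, so t* = (891 − 421)/150 ≈ 3.1333.
Strong type's separating payoff: 891 − 35 × t* = 891 − 35 × (891 − 421)/150 = 891 − 16450/150 ≈ 781.333.
Pooling payoff: 0.61 × 891 + 0.39 × 421 = 707.7.
Difference: 781.333 − 707.7 = 73.633, i.e. 73.6 to one decimal place.
The strong type prefers to separate.

73.6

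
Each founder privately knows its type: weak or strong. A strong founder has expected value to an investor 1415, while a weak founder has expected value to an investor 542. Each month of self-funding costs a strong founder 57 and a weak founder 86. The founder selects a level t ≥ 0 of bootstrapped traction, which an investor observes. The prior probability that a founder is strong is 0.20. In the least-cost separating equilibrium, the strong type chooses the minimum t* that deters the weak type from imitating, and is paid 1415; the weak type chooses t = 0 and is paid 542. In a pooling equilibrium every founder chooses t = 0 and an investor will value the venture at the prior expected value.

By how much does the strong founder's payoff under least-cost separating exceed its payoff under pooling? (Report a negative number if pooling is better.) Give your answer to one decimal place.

Least-cost separating signal: t* solves 542 = 1415 − 86·t*, so t* = (1415 − 542)/86 ≈ 10.1512.
Strong type's separating payoff: 1415 − 57 × t* = 1415 − 57 × (1415 − 542)/86 = 1415 − 49761/86 ≈ 836.384.
Pooling payoff: 0.20 × 1415 + 0.80 × 542 = 716.6.
Difference: 836.384 − 716.6 = 119.784, i.e. 119.8 to one decimal place.
The strong type prefers to separate.

119.8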